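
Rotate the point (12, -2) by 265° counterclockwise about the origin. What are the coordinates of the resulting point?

Rotation matrix for 265°: [[cos 265°, -sin 265°], [sin 265°, cos 265°]] ≈ [[-0.087156, 0.996195], [-0.996195, -0.087156]]
[[-0.087156, 0.996195], [-0.996195, -0.087156]] × [12, -2]ᵀ ≈ [-3.0383, -11.7800]ᵀ
Result: (-3.0383, -11.7800)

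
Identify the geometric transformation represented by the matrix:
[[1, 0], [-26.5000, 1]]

This matrix represents: vertical shear with factor -26.5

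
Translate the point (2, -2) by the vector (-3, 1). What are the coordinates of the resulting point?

Translation by (-3, 1) (homogeneous matrix [[1, 0, -3], [0, 1, 1], [0, 0, 1]]):
x' = 2 + -3 = -1
y' = -2 + 1 = -1
Result: (-1, -1)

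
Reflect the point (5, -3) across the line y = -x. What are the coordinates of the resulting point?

Reflection across line y = -x: (5, -3) → (3, -5)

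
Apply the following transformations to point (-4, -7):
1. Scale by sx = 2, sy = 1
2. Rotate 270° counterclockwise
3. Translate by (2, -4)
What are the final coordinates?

Step 1: Scale → (-8, -7)
Step 2: Rotate 270° → (-7, 8)
Step 3: Translate → (-5, 4)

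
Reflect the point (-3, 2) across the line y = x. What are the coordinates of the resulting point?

Reflection across line y = x: (-3, 2) → (2, -3)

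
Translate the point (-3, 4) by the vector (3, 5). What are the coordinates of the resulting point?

Translation by (3, 5) (homogeneous matrix [[1, 0, 3], [0, 1, 5], [0, 0, 1]]):
x' = -3 + 3 = 0
y' = 4 + 5 = 9
Result: (0, 9)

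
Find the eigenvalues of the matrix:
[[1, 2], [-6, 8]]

Characteristic equation: det(A - λI) = 0
λ² - (trace)λ + (det) = 0
trace = 1 + 8 = 9, det = (1)(8) - (2)(-6) = 20
λ² - (9)λ + (20) = 0
λ = (9 ± √((9)² - 4·(20))) / 2 = (9 ± √1) / 2
Solving: λ = 4, 5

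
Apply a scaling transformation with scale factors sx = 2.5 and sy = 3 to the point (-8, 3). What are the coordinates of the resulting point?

Scaling matrix:
[[2.50, 0], [0, 3]]
Result: (-8 × 2.5, 3 × 3) = (-20, 9)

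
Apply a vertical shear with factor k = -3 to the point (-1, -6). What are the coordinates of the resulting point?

Shear matrix for vertical shear with factor k = -3:
[[1, 0], [-3, 1]]
Result: (-1, -6) → (-1, -3)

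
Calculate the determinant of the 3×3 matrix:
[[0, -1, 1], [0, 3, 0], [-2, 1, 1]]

Expansion along first row:
det = 0·det([[3,0],[1,1]]) - -1·det([[0,0],[-2,1]]) + 1·det([[0,3],[-2,1]])
    = 0·(3·1 - 0·1) - -1·(0·1 - 0·-2) + 1·(0·1 - 3·-2)
    = 0·3 - -1·0 + 1·6
    = 0 + 0 + 6 = 6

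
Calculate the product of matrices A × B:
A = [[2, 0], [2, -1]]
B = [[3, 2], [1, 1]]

Matrix multiplication:
C[0][0] = 2×3 + 0×1 = 6
C[0][1] = 2×2 + 0×1 = 4
C[1][0] = 2×3 + -1×1 = 5
C[1][1] = 2×2 + -1×1 = 3
Result: [[6, 4], [5, 3]]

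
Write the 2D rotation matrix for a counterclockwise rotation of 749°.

Rotation matrix formula: [[cos θ, -sin θ], [sin θ, cos θ]]
For θ = 749°:
cos(749°) = 0.8746
sin(749°) = 0.4848
Result: [[0.8746, -0.4848], [0.4848, 0.8746]]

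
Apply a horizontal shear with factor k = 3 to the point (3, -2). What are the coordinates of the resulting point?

Shear matrix for horizontal shear with factor k = 3:
[[1, 3], [0, 1]]
Result: (3, -2) → (-3, -2)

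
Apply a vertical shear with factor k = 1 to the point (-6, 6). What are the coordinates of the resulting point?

Shear matrix for vertical shear with factor k = 1:
[[1, 0], [1, 1]]
Result: (-6, 6) → (-6, 0)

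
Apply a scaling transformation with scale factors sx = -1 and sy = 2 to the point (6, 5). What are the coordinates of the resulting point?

Scaling matrix:
[[-1, 0], [0, 2]]
Result: (6 × -1, 5 × 2) = (-6, 10)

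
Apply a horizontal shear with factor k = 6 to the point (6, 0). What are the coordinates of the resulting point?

Shear matrix for horizontal shear with factor k = 6:
[[1, 6], [0, 1]]
Result: (6, 0) → (6, 0)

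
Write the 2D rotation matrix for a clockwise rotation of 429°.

Rotation matrix formula: [[cos θ, -sin θ], [sin θ, cos θ]]
A clockwise rotation by 429° is equivalent to a counterclockwise rotation by -429°.
For θ = -429°:
cos(-429°) = 0.3584
sin(-429°) = -0.9336
Result: [[0.3584, 0.9336], [-0.9336, 0.3584]]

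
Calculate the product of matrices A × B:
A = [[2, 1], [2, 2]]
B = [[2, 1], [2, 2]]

Matrix multiplication:
C[0][0] = 2×2 + 1×2 = 6
C[0][1] = 2×1 + 1×2 = 4
C[1][0] = 2×2 + 2×2 = 8
C[1][1] = 2×1 + 2×2 = 6
Result: [[6, 4], [8, 6]]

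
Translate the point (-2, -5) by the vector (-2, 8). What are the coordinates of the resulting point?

Translation by (-2, 8) (homogeneous matrix [[1, 0, -2], [0, 1, 8], [0, 0, 1]]):
x' = -2 + -2 = -4
y' = -5 + 8 = 3
Result: (-4, 3)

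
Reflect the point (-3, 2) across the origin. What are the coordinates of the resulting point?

Reflection across origin: (-3, 2) → (3, -2)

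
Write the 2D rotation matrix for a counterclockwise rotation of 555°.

Rotation matrix formula: [[cos θ, -sin θ], [sin θ, cos θ]]
For θ = 555°:
cos(555°) = -0.9659
sin(555°) = -0.2588
Result: [[-0.9659, 0.2588], [-0.2588, -0.9659]]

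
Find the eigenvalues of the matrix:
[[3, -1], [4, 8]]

Characteristic equation: det(A - λI) = 0
λ² - (trace)λ + (det) = 0
trace = 3 + 8 = 11, det = (3)(8) - (-1)(4) = 28
λ² - (11)λ + (28) = 0
λ = (11 ± √((11)² - 4·(28))) / 2 = (11 ± √9) / 2
Solving: λ = 4, 7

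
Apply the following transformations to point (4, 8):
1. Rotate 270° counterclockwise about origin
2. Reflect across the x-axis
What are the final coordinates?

Step 1: Rotate 270° → (8, -4)
Step 2: Reflect across x-axis → (8, 4)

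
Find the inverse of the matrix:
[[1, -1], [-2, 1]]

For [[a,b],[c,d]], inverse = (1/det)·[[d,-b],[-c,a]]
det = (1)(1) - (-1)(-2) = 1 - 2 = -1
Inverse = (1/-1)·[[1, 1], [2, 1]]
= [[-1, -1], [-2, -1]]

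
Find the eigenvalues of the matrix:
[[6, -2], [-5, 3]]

Characteristic equation: det(A - λI) = 0
λ² - (trace)λ + (det) = 0
trace = 6 + 3 = 9, det = (6)(3) - (-2)(-5) = 8
λ² - (9)λ + (8) = 0
λ = (9 ± √((9)² - 4·(8))) / 2 = (9 ± √49) / 2
Solving: λ = 1, 8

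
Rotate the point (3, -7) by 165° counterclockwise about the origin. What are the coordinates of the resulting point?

Rotation matrix for 165°: [[cos 165°, -sin 165°], [sin 165°, cos 165°]] ≈ [[-0.965926, -0.258819], [0.258819, -0.965926]]
[[-0.965926, -0.258819], [0.258819, -0.965926]] × [3, -7]ᵀ ≈ [-1.0860, 7.5379]ᵀ
Result: (-1.0860, 7.5379)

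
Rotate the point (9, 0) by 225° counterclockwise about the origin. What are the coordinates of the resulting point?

Rotation matrix for 225°: [[cos 225°, -sin 225°], [sin 225°, cos 225°]] ≈ [[-0.707107, 0.707107], [-0.707107, -0.707107]]
[[-0.707107, 0.707107], [-0.707107, -0.707107]] × [9, 0]ᵀ ≈ [-6.3640, -6.3640]ᵀ
Result: (-6.3640, -6.3640)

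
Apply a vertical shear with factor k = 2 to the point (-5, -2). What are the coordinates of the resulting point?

Shear matrix for vertical shear with factor k = 2:
[[1, 0], [2, 1]]
Result: (-5, -2) → (-5, -12)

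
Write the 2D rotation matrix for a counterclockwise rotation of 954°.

Rotation matrix formula: [[cos θ, -sin θ], [sin θ, cos θ]]
For θ = 954°:
cos(954°) = -0.5878
sin(954°) = -0.8090
Result: [[-0.5878, 0.8090], [-0.8090, -0.5878]]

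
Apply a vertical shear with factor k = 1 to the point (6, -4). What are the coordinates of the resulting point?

Shear matrix for vertical shear with factor k = 1:
[[1, 0], [1, 1]]
Result: (6, -4) → (6, 2)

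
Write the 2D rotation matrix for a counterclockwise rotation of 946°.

Rotation matrix formula: [[cos θ, -sin θ], [sin θ, cos θ]]
For θ = 946°:
cos(946°) = -0.6947
sin(946°) = -0.7193
Result: [[-0.6947, 0.7193], [-0.7193, -0.6947]]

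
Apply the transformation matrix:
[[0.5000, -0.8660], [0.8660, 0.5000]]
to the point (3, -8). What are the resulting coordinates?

Matrix multiplication:
[[0.5000, -0.8660], [0.8660, 0.5000]] × [3, -8]ᵀ
= [(0.5000)(3) + (-0.8660)(-8), (0.8660)(3) + (0.5000)(-8)]ᵀ
= [8.4280, -1.4020]ᵀ
Result: (8.4280, -1.4020)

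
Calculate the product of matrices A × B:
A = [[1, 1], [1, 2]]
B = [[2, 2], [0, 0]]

Matrix multiplication:
C[0][0] = 1×2 + 1×0 = 2
C[0][1] = 1×2 + 1×0 = 2
C[1][0] = 1×2 + 2×0 = 2
C[1][1] = 1×2 + 2×0 = 2
Result: [[2, 2], [2, 2]]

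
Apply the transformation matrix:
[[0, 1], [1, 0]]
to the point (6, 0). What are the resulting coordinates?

Matrix multiplication:
[[0, 1], [1, 0]] × [6, 0]ᵀ
= [(0)(6) + (1)(0), (1)(6) + (0)(0)]ᵀ
= [0, 6]ᵀ
Result: (0, 6)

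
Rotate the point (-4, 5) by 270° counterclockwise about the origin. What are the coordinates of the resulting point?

Rotation matrix for 270°: [[cos 270°, -sin 270°], [sin 270°, cos 270°]] = [[0, 1], [-1, 0]]
[[0, 1], [-1, 0]] × [-4, 5]ᵀ = [5, 4]ᵀ
Result: (5, 4)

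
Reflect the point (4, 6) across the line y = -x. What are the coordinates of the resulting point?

Reflection across line y = -x: (4, 6) → (-6, -4)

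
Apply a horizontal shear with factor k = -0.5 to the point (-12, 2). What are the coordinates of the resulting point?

Shear matrix for horizontal shear with factor k = -0.5:
[[1, -0.50], [0, 1]]
Result: (-12, 2) → (-13, 2)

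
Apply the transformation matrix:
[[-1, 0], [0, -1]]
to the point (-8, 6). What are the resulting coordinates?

Matrix multiplication:
[[-1, 0], [0, -1]] × [-8, 6]ᵀ
= [(-1)(-8) + (0)(6), (0)(-8) + (-1)(6)]ᵀ
= [8, -6]ᵀ
Result: (8, -6)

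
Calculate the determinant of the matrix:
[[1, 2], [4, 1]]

For a 2×2 matrix [[a, b], [c, d]], det = ad - bc
det = (1)(1) - (2)(4) = 1 - 8 = -7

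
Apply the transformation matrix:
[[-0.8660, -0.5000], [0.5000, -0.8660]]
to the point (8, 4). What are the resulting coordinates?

Matrix multiplication:
[[-0.8660, -0.5000], [0.5000, -0.8660]] × [8, 4]ᵀ
= [(-0.8660)(8) + (-0.5000)(4), (0.5000)(8) + (-0.8660)(4)]ᵀ
= [-8.9280, 0.5360]ᵀ
Result: (-8.9280, 0.5360)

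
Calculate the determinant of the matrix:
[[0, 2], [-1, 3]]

For a 2×2 matrix [[a, b], [c, d]], det = ad - bc
det = (0)(3) - (2)(-1) = 0 - -2 = 2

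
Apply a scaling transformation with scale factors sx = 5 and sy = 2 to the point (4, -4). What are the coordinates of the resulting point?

Scaling matrix:
[[5, 0], [0, 2]]
Result: (4 × 5, -4 × 2) = (20, -8)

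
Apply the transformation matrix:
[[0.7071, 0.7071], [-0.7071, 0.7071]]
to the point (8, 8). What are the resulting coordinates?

Matrix multiplication:
[[0.7071, 0.7071], [-0.7071, 0.7071]] × [8, 8]ᵀ
= [(0.7071)(8) + (0.7071)(8), (-0.7071)(8) + (0.7071)(8)]ᵀ
= [11.3136, 0]ᵀ
Result: (11.3136, 0)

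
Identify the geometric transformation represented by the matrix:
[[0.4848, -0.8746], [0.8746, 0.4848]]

This matrix represents: rotation by 61° counterclockwise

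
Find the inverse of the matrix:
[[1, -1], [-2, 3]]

For [[a,b],[c,d]], inverse = (1/det)·[[d,-b],[-c,a]]
det = (1)(3) - (-1)(-2) = 3 - 2 = 1
Inverse = [[3, 1], [2, 1]]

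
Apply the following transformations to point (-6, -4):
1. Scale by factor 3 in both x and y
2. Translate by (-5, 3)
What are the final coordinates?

Step 1: Scale (-6, -4) by 3 → (-18, -12)
Step 2: Translate by (-5, 3) → (-23, -9)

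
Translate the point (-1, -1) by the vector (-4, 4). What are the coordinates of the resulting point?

Translation by (-4, 4) (homogeneous matrix [[1, 0, -4], [0, 1, 4], [0, 0, 1]]):
x' = -1 + -4 = -5
y' = -1 + 4 = 3
Result: (-5, 3)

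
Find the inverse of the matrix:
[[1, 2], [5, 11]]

For [[a,b],[c,d]], inverse = (1/det)·[[d,-b],[-c,a]]
det = (1)(11) - (2)(5) = 11 - 10 = 1
Inverse = [[11, -2], [-5, 1]]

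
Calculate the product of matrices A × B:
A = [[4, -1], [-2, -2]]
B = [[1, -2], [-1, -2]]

Matrix multiplication:
C[0][0] = 4×1 + -1×-1 = 5
C[0][1] = 4×-2 + -1×-2 = -6
C[1][0] = -2×1 + -2×-1 = 0
C[1][1] = -2×-2 + -2×-2 = 8
Result: [[5, -6], [0, 8]]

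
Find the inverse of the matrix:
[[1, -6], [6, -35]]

For [[a,b],[c,d]], inverse = (1/det)·[[d,-b],[-c,a]]
det = (1)(-35) - (-6)(6) = -35 - -36 = 1
Inverse = [[-35, 6], [-6, 1]]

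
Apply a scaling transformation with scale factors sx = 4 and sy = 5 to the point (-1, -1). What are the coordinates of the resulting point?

Scaling matrix:
[[4, 0], [0, 5]]
Result: (-1 × 4, -1 × 5) = (-4, -5)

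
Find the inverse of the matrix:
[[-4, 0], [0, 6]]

For [[a,b],[c,d]], inverse = (1/det)·[[d,-b],[-c,a]]
det = (-4)(6) - (0)(0) = -24 - 0 = -24
Inverse = (1/-24)·[[6, 0], [0, -4]]
= [[-1/4, 0], [0, 1/6]]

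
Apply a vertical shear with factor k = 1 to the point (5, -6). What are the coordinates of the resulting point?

Shear matrix for vertical shear with factor k = 1:
[[1, 0], [1, 1]]
Result: (5, -6) → (5, -1)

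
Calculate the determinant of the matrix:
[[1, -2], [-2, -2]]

For a 2×2 matrix [[a, b], [c, d]], det = ad - bc
det = (1)(-2) - (-2)(-2) = -2 - 4 = -6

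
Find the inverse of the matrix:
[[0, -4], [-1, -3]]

For [[a,b],[c,d]], inverse = (1/det)·[[d,-b],[-c,a]]
det = (0)(-3) - (-4)(-1) = 0 - 4 = -4
Inverse = (1/-4)·[[-3, 4], [1, 0]]
= [[3/4, -1], [-1/4, 0]]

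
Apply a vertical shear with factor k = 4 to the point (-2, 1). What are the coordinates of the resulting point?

Shear matrix for vertical shear with factor k = 4:
[[1, 0], [4, 1]]
Result: (-2, 1) → (-2, -7)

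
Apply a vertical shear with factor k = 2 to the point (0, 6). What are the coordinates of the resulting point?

Shear matrix for vertical shear with factor k = 2:
[[1, 0], [2, 1]]
Result: (0, 6) → (0, 6)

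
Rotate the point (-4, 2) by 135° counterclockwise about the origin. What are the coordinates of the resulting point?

Rotation matrix for 135°: [[cos 135°, -sin 135°], [sin 135°, cos 135°]] ≈ [[-0.707107, -0.707107], [0.707107, -0.707107]]
[[-0.707107, -0.707107], [0.707107, -0.707107]] × [-4, 2]ᵀ ≈ [1.4142, -4.2426]ᵀ
Result: (1.4142, -4.2426)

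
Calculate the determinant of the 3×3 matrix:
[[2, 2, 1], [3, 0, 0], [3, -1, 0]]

Expansion along first row:
det = 2·det([[0,0],[-1,0]]) - 2·det([[3,0],[3,0]]) + 1·det([[3,0],[3,-1]])
    = 2·(0·0 - 0·-1) - 2·(3·0 - 0·3) + 1·(3·-1 - 0·3)
    = 2·0 - 2·0 + 1·-3
    = 0 + 0 + -3 = -3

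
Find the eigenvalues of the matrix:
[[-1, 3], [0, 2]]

Characteristic equation: det(A - λI) = 0
λ² - (trace)λ + (det) = 0
trace = -1 + 2 = 1, det = (-1)(2) - (3)(0) = -2
λ² - (1)λ + (-2) = 0
λ = (1 ± √((1)² - 4·(-2))) / 2 = (1 ± √9) / 2
Solving: λ = -1, 2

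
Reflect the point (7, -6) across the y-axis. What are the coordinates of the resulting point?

Reflection across y-axis: (7, -6) → (-7, -6)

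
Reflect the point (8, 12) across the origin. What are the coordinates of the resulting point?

Reflection across origin: (8, 12) → (-8, -12)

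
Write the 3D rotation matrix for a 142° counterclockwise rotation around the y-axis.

Rotation matrix for counterclockwise 142° around y-axis:
cos(142°) = -0.7880, sin(142°) = 0.6157
Result: [[-0.7880, 0, 0.6157], [0, 1, 0], [-0.6157, 0, -0.7880]]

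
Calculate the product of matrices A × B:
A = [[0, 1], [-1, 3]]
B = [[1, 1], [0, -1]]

Matrix multiplication:
C[0][0] = 0×1 + 1×0 = 0
C[0][1] = 0×1 + 1×-1 = -1
C[1][0] = -1×1 + 3×0 = -1
C[1][1] = -1×1 + 3×-1 = -4
Result: [[0, -1], [-1, -4]]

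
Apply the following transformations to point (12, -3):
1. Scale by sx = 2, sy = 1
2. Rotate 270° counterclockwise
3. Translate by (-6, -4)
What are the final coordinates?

Step 1: Scale → (24, -3)
Step 2: Rotate 270° → (-3, -24)
Step 3: Translate → (-9, -28)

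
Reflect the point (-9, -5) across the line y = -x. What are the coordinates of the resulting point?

Reflection across line y = -x: (-9, -5) → (5, 9)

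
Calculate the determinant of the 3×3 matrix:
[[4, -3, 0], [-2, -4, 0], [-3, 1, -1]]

Expansion along first row:
det = 4·det([[-4,0],[1,-1]]) - -3·det([[-2,0],[-3,-1]]) + 0·det([[-2,-4],[-3,1]])
    = 4·(-4·-1 - 0·1) - -3·(-2·-1 - 0·-3) + 0·(-2·1 - -4·-3)
    = 4·4 - -3·2 + 0·-14
    = 16 + 6 + 0 = 22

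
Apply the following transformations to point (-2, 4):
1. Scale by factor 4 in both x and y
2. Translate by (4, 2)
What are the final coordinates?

Step 1: Scale (-2, 4) by 4 → (-8, 16)
Step 2: Translate by (4, 2) → (-4, 18)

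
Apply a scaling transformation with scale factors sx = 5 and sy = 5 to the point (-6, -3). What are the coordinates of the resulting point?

Scaling matrix:
[[5, 0], [0, 5]]
Result: (-6 × 5, -3 × 5) = (-30, -15)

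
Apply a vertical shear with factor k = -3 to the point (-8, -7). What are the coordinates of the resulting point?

Shear matrix for vertical shear with factor k = -3:
[[1, 0], [-3, 1]]
Result: (-8, -7) → (-8, 17)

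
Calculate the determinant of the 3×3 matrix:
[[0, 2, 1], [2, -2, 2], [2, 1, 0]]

Expansion along first row:
det = 0·det([[-2,2],[1,0]]) - 2·det([[2,2],[2,0]]) + 1·det([[2,-2],[2,1]])
    = 0·(-2·0 - 2·1) - 2·(2·0 - 2·2) + 1·(2·1 - -2·2)
    = 0·-2 - 2·-4 + 1·6
    = 0 + 8 + 6 = 14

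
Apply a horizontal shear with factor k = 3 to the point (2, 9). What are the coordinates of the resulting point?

Shear matrix for horizontal shear with factor k = 3:
[[1, 3], [0, 1]]
Result: (2, 9) → (29, 9)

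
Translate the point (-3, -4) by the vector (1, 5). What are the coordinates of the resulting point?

Translation by (1, 5) (homogeneous matrix [[1, 0, 1], [0, 1, 5], [0, 0, 1]]):
x' = -3 + 1 = -2
y' = -4 + 5 = 1
Result: (-2, 1)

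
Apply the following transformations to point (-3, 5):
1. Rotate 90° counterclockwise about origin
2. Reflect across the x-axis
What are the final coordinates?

Step 1: Rotate 90° → (-5, -3)
Step 2: Reflect across x-axis → (-5, 3)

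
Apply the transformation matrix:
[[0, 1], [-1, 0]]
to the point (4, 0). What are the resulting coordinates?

Matrix multiplication:
[[0, 1], [-1, 0]] × [4, 0]ᵀ
= [(0)(4) + (1)(0), (-1)(4) + (0)(0)]ᵀ
= [0, -4]ᵀ
Result: (0, -4)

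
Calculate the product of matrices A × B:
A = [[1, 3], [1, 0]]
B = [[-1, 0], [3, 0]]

Matrix multiplication:
C[0][0] = 1×-1 + 3×3 = 8
C[0][1] = 1×0 + 3×0 = 0
C[1][0] = 1×-1 + 0×3 = -1
C[1][1] = 1×0 + 0×0 = 0
Result: [[8, 0], [-1, 0]]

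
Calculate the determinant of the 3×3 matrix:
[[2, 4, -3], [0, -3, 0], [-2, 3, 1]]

Expansion along first row:
det = 2·det([[-3,0],[3,1]]) - 4·det([[0,0],[-2,1]]) + -3·det([[0,-3],[-2,3]])
    = 2·(-3·1 - 0·3) - 4·(0·1 - 0·-2) + -3·(0·3 - -3·-2)
    = 2·-3 - 4·0 + -3·-6
    = -6 + 0 + 18 = 12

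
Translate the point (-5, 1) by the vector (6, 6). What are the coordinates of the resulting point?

Translation by (6, 6) (homogeneous matrix [[1, 0, 6], [0, 1, 6], [0, 0, 1]]):
x' = -5 + 6 = 1
y' = 1 + 6 = 7
Result: (1, 7)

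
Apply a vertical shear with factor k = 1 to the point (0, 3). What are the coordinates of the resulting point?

Shear matrix for vertical shear with factor k = 1:
[[1, 0], [1, 1]]
Result: (0, 3) → (0, 3)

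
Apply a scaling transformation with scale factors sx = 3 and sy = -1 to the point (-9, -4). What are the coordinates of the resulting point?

Scaling matrix:
[[3, 0], [0, -1]]
Result: (-9 × 3, -4 × -1) = (-27, 4)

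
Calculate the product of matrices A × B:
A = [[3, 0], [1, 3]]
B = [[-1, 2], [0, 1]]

Matrix multiplication:
C[0][0] = 3×-1 + 0×0 = -3
C[0][1] = 3×2 + 0×1 = 6
C[1][0] = 1×-1 + 3×0 = -1
C[1][1] = 1×2 + 3×1 = 5
Result: [[-3, 6], [-1, 5]]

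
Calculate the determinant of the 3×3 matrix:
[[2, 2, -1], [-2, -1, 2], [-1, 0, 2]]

Expansion along first row:
det = 2·det([[-1,2],[0,2]]) - 2·det([[-2,2],[-1,2]]) + -1·det([[-2,-1],[-1,0]])
    = 2·(-1·2 - 2·0) - 2·(-2·2 - 2·-1) + -1·(-2·0 - -1·-1)
    = 2·-2 - 2·-2 + -1·-1
    = -4 + 4 + 1 = 1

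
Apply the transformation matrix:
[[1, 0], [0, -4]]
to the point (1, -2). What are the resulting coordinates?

Matrix multiplication:
[[1, 0], [0, -4]] × [1, -2]ᵀ
= [(1)(1) + (0)(-2), (0)(1) + (-4)(-2)]ᵀ
= [1, 8]ᵀ
Result: (1, 8)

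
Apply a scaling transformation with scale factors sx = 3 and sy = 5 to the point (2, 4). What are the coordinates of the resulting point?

Scaling matrix:
[[3, 0], [0, 5]]
Result: (2 × 3, 4 × 5) = (6, 20)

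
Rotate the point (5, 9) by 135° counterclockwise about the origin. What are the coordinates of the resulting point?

Rotation matrix for 135°: [[cos 135°, -sin 135°], [sin 135°, cos 135°]] ≈ [[-0.707107, -0.707107], [0.707107, -0.707107]]
[[-0.707107, -0.707107], [0.707107, -0.707107]] × [5, 9]ᵀ ≈ [-9.8995, -2.8284]ᵀ
Result: (-9.8995, -2.8284)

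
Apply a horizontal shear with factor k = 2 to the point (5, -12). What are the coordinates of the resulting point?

Shear matrix for horizontal shear with factor k = 2:
[[1, 2], [0, 1]]
Result: (5, -12) → (-19, -12)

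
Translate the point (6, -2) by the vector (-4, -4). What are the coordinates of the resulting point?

Translation by (-4, -4) (homogeneous matrix [[1, 0, -4], [0, 1, -4], [0, 0, 1]]):
x' = 6 + -4 = 2
y' = -2 + -4 = -6
Result: (2, -6)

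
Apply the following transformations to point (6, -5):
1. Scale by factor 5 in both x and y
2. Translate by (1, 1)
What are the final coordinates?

Step 1: Scale (6, -5) by 5 → (30, -25)
Step 2: Translate by (1, 1) → (31, -24)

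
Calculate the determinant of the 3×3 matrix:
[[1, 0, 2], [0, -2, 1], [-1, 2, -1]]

Expansion along first row:
det = 1·det([[-2,1],[2,-1]]) - 0·det([[0,1],[-1,-1]]) + 2·det([[0,-2],[-1,2]])
    = 1·(-2·-1 - 1·2) - 0·(0·-1 - 1·-1) + 2·(0·2 - -2·-1)
    = 1·0 - 0·1 + 2·-2
    = 0 + 0 + -4 = -4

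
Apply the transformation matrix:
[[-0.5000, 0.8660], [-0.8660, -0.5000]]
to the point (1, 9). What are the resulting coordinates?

Matrix multiplication:
[[-0.5000, 0.8660], [-0.8660, -0.5000]] × [1, 9]ᵀ
= [(-0.5000)(1) + (0.8660)(9), (-0.8660)(1) + (-0.5000)(9)]ᵀ
= [7.2940, -5.3660]ᵀ
Result: (7.2940, -5.3660)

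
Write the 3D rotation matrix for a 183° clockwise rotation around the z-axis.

Rotation matrix for clockwise 183° around z-axis:
A clockwise rotation by 183° is a counterclockwise rotation by -183°.
cos(-183°) = -0.9986, sin(-183°) = 0.0523
Result: [[-0.9986, -0.0523, 0], [0.0523, -0.9986, 0], [0, 0, 1]]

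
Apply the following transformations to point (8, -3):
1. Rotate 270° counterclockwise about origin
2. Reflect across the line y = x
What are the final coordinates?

Step 1: Rotate 270° → (-3, -8)
Step 2: Reflect across line y = x → (-8, -3)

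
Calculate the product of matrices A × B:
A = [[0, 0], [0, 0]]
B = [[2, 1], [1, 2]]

Matrix multiplication:
C[0][0] = 0×2 + 0×1 = 0
C[0][1] = 0×1 + 0×2 = 0
C[1][0] = 0×2 + 0×1 = 0
C[1][1] = 0×1 + 0×2 = 0
Result: [[0, 0], [0, 0]]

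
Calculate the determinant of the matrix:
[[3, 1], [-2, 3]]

For a 2×2 matrix [[a, b], [c, d]], det = ad - bc
det = (3)(3) - (1)(-2) = 9 - -2 = 11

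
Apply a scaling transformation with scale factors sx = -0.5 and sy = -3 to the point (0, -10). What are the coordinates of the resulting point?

Scaling matrix:
[[-0.50, 0], [0, -3]]
Result: (0 × -0.5, -10 × -3) = (0, 30)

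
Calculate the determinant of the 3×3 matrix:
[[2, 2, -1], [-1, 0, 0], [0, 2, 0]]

Expansion along first row:
det = 2·det([[0,0],[2,0]]) - 2·det([[-1,0],[0,0]]) + -1·det([[-1,0],[0,2]])
    = 2·(0·0 - 0·2) - 2·(-1·0 - 0·0) + -1·(-1·2 - 0·0)
    = 2·0 - 2·0 + -1·-2
    = 0 + 0 + 2 = 2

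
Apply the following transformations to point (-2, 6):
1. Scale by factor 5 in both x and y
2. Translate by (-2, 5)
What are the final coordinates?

Step 1: Scale (-2, 6) by 5 → (-10, 30)
Step 2: Translate by (-2, 5) → (-12, 35)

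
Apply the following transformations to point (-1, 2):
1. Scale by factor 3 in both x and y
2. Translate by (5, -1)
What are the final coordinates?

Step 1: Scale (-1, 2) by 3 → (-3, 6)
Step 2: Translate by (5, -1) → (2, 5)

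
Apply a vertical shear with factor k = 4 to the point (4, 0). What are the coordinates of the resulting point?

Shear matrix for vertical shear with factor k = 4:
[[1, 0], [4, 1]]
Result: (4, 0) → (4, 16)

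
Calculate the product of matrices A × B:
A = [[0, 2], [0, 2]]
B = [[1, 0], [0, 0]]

Matrix multiplication:
C[0][0] = 0×1 + 2×0 = 0
C[0][1] = 0×0 + 2×0 = 0
C[1][0] = 0×1 + 2×0 = 0
C[1][1] = 0×0 + 2×0 = 0
Result: [[0, 0], [0, 0]]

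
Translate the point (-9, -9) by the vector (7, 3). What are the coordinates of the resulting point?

Translation by (7, 3) (homogeneous matrix [[1, 0, 7], [0, 1, 3], [0, 0, 1]]):
x' = -9 + 7 = -2
y' = -9 + 3 = -6
Result: (-2, -6)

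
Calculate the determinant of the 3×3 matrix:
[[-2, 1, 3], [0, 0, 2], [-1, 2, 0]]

Expansion along first row:
det = -2·det([[0,2],[2,0]]) - 1·det([[0,2],[-1,0]]) + 3·det([[0,0],[-1,2]])
    = -2·(0·0 - 2·2) - 1·(0·0 - 2·-1) + 3·(0·2 - 0·-1)
    = -2·-4 - 1·2 + 3·0
    = 8 + -2 + 0 = 6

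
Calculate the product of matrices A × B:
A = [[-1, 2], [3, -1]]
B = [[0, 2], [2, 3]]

Matrix multiplication:
C[0][0] = -1×0 + 2×2 = 4
C[0][1] = -1×2 + 2×3 = 4
C[1][0] = 3×0 + -1×2 = -2
C[1][1] = 3×2 + -1×3 = 3
Result: [[4, 4], [-2, 3]]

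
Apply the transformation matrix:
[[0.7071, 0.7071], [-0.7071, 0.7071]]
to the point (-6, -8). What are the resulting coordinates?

Matrix multiplication:
[[0.7071, 0.7071], [-0.7071, 0.7071]] × [-6, -8]ᵀ
= [(0.7071)(-6) + (0.7071)(-8), (-0.7071)(-6) + (0.7071)(-8)]ᵀ
= [-9.8994, -1.4142]ᵀ
Result: (-9.8994, -1.4142)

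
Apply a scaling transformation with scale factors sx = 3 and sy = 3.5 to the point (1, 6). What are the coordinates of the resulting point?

Scaling matrix:
[[3, 0], [0, 3.50]]
Result: (1 × 3, 6 × 3.5) = (3, 21)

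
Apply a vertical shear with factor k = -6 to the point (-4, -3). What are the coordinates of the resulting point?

Shear matrix for vertical shear with factor k = -6:
[[1, 0], [-6, 1]]
Result: (-4, -3) → (-4, 21)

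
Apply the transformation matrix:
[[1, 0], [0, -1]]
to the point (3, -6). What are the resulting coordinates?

Matrix multiplication:
[[1, 0], [0, -1]] × [3, -6]ᵀ
= [(1)(3) + (0)(-6), (0)(3) + (-1)(-6)]ᵀ
= [3, 6]ᵀ
Result: (3, 6)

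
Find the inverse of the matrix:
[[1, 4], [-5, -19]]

For [[a,b],[c,d]], inverse = (1/det)·[[d,-b],[-c,a]]
det = (1)(-19) - (4)(-5) = -19 - -20 = 1
Inverse = [[-19, -4], [5, 1]]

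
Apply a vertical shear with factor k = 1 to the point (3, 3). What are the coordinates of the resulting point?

Shear matrix for vertical shear with factor k = 1:
[[1, 0], [1, 1]]
Result: (3, 3) → (3, 6)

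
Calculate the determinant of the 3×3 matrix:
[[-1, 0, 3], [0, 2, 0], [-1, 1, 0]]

Expansion along first row:
det = -1·det([[2,0],[1,0]]) - 0·det([[0,0],[-1,0]]) + 3·det([[0,2],[-1,1]])
    = -1·(2·0 - 0·1) - 0·(0·0 - 0·-1) + 3·(0·1 - 2·-1)
    = -1·0 - 0·0 + 3·2
    = 0 + 0 + 6 = 6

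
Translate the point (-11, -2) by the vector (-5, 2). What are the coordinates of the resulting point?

Translation by (-5, 2) (homogeneous matrix [[1, 0, -5], [0, 1, 2], [0, 0, 1]]):
x' = -11 + -5 = -16
y' = -2 + 2 = 0
Result: (-16, 0)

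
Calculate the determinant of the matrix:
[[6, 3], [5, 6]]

For a 2×2 matrix [[a, b], [c, d]], det = ad - bc
det = (6)(6) - (3)(5) = 36 - 15 = 21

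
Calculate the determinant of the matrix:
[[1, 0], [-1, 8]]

For a 2×2 matrix [[a, b], [c, d]], det = ad - bc
det = (1)(8) - (0)(-1) = 8 - 0 = 8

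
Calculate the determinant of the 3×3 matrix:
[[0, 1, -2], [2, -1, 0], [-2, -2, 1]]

Expansion along first row:
det = 0·det([[-1,0],[-2,1]]) - 1·det([[2,0],[-2,1]]) + -2·det([[2,-1],[-2,-2]])
    = 0·(-1·1 - 0·-2) - 1·(2·1 - 0·-2) + -2·(2·-2 - -1·-2)
    = 0·-1 - 1·2 + -2·-6
    = 0 + -2 + 12 = 10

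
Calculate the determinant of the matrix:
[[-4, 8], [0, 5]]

For a 2×2 matrix [[a, b], [c, d]], det = ad - bc
det = (-4)(5) - (8)(0) = -20 - 0 = -20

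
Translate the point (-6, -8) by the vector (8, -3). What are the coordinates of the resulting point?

Translation by (8, -3) (homogeneous matrix [[1, 0, 8], [0, 1, -3], [0, 0, 1]]):
x' = -6 + 8 = 2
y' = -8 + -3 = -11
Result: (2, -11)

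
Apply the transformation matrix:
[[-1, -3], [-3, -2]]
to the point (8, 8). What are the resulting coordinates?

Matrix multiplication:
[[-1, -3], [-3, -2]] × [8, 8]ᵀ
= [(-1)(8) + (-3)(8), (-3)(8) + (-2)(8)]ᵀ
= [-32, -40]ᵀ
Result: (-32, -40)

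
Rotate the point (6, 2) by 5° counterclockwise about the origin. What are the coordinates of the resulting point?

Rotation matrix for 5°: [[cos 5°, -sin 5°], [sin 5°, cos 5°]] ≈ [[0.996195, -0.087156], [0.087156, 0.996195]]
[[0.996195, -0.087156], [0.087156, 0.996195]] × [6, 2]ᵀ ≈ [5.8029, 2.5153]ᵀ
Result: (5.8029, 2.5153)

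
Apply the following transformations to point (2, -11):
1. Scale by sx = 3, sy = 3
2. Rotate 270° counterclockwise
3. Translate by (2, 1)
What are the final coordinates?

Step 1: Scale → (6, -33)
Step 2: Rotate 270° → (-33, -6)
Step 3: Translate → (-31, -5)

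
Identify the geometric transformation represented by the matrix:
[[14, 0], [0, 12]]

This matrix represents: non-uniform scaling by sx = 14, sy = 12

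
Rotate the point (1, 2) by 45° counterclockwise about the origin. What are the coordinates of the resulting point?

Rotation matrix for 45°: [[cos 45°, -sin 45°], [sin 45°, cos 45°]] ≈ [[0.707107, -0.707107], [0.707107, 0.707107]]
[[0.707107, -0.707107], [0.707107, 0.707107]] × [1, 2]ᵀ ≈ [-0.7071, 2.1213]ᵀ
Result: (-0.7071, 2.1213)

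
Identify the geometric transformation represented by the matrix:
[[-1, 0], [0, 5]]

This matrix represents: non-uniform scaling by sx = -1, sy = 5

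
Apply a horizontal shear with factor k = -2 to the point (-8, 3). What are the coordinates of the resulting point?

Shear matrix for horizontal shear with factor k = -2:
[[1, -2], [0, 1]]
Result: (-8, 3) → (-14, 3)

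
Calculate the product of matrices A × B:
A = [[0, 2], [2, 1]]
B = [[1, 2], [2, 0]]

Matrix multiplication:
C[0][0] = 0×1 + 2×2 = 4
C[0][1] = 0×2 + 2×0 = 0
C[1][0] = 2×1 + 1×2 = 4
C[1][1] = 2×2 + 1×0 = 4
Result: [[4, 0], [4, 4]]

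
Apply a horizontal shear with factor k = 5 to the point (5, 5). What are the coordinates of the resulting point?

Shear matrix for horizontal shear with factor k = 5:
[[1, 5], [0, 1]]
Result: (5, 5) → (30, 5)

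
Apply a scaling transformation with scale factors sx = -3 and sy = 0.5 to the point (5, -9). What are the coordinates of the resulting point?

Scaling matrix:
[[-3, 0], [0, 0.50]]
Result: (5 × -3, -9 × 0.5) = (-15, -4.5)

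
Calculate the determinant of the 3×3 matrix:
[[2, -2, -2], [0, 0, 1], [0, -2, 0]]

Expansion along first row:
det = 2·det([[0,1],[-2,0]]) - -2·det([[0,1],[0,0]]) + -2·det([[0,0],[0,-2]])
    = 2·(0·0 - 1·-2) - -2·(0·0 - 1·0) + -2·(0·-2 - 0·0)
    = 2·2 - -2·0 + -2·0
    = 4 + 0 + 0 = 4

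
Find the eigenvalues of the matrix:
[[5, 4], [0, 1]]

Characteristic equation: det(A - λI) = 0
λ² - (trace)λ + (det) = 0
trace = 5 + 1 = 6, det = (5)(1) - (4)(0) = 5
λ² - (6)λ + (5) = 0
λ = (6 ± √((6)² - 4·(5))) / 2 = (6 ± √16) / 2
Solving: λ = 1, 5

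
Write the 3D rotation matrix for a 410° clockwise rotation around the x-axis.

Rotation matrix for clockwise 410° around x-axis:
A clockwise rotation by 410° is a counterclockwise rotation by -410°.
cos(-410°) = 0.6428, sin(-410°) = -0.7660
Result: [[1, 0, 0], [0, 0.6428, 0.7660], [0, -0.7660, 0.6428]]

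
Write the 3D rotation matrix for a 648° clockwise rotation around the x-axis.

Rotation matrix for clockwise 648° around x-axis:
A clockwise rotation by 648° is a counterclockwise rotation by -648°.
cos(-648°) = 0.3090, sin(-648°) = 0.9511
Result: [[1, 0, 0], [0, 0.3090, -0.9511], [0, 0.9511, 0.3090]]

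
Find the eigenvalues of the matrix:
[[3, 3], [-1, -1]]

Characteristic equation: det(A - λI) = 0
λ² - (trace)λ + (det) = 0
trace = 3 + -1 = 2, det = (3)(-1) - (3)(-1) = 0
λ² - (2)λ + (0) = 0
λ = (2 ± √((2)² - 4·(0))) / 2 = (2 ± √4) / 2
Solving: λ = 0, 2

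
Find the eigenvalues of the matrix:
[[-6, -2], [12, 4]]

Characteristic equation: det(A - λI) = 0
λ² - (trace)λ + (det) = 0
trace = -6 + 4 = -2, det = (-6)(4) - (-2)(12) = 0
λ² - (-2)λ + (0) = 0
λ = (-2 ± √((-2)² - 4·(0))) / 2 = (-2 ± √4) / 2
Solving: λ = -2, 0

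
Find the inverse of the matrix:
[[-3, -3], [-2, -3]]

For [[a,b],[c,d]], inverse = (1/det)·[[d,-b],[-c,a]]
det = (-3)(-3) - (-3)(-2) = 9 - 6 = 3
Inverse = (1/3)·[[-3, 3], [2, -3]]
= [[-1, 1], [2/3, -1]]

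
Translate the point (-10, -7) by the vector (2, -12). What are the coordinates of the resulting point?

Translation by (2, -12) (homogeneous matrix [[1, 0, 2], [0, 1, -12], [0, 0, 1]]):
x' = -10 + 2 = -8
y' = -7 + -12 = -19
Result: (-8, -19)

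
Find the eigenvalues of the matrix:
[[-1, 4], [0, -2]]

Characteristic equation: det(A - λI) = 0
λ² - (trace)λ + (det) = 0
trace = -1 + -2 = -3, det = (-1)(-2) - (4)(0) = 2
λ² - (-3)λ + (2) = 0
λ = (-3 ± √((-3)² - 4·(2))) / 2 = (-3 ± √1) / 2
Solving: λ = -2, -1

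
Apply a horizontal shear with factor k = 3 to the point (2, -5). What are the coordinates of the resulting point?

Shear matrix for horizontal shear with factor k = 3:
[[1, 3], [0, 1]]
Result: (2, -5) → (-13, -5)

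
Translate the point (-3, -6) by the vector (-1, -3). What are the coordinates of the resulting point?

Translation by (-1, -3) (homogeneous matrix [[1, 0, -1], [0, 1, -3], [0, 0, 1]]):
x' = -3 + -1 = -4
y' = -6 + -3 = -9
Result: (-4, -9)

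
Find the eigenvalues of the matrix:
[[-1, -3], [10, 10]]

Characteristic equation: det(A - λI) = 0
λ² - (trace)λ + (det) = 0
trace = -1 + 10 = 9, det = (-1)(10) - (-3)(10) = 20
λ² - (9)λ + (20) = 0
λ = (9 ± √((9)² - 4·(20))) / 2 = (9 ± √1) / 2
Solving: λ = 4, 5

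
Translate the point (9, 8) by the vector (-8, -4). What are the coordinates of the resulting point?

Translation by (-8, -4) (homogeneous matrix [[1, 0, -8], [0, 1, -4], [0, 0, 1]]):
x' = 9 + -8 = 1
y' = 8 + -4 = 4
Result: (1, 4)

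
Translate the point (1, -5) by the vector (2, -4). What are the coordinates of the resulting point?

Translation by (2, -4) (homogeneous matrix [[1, 0, 2], [0, 1, -4], [0, 0, 1]]):
x' = 1 + 2 = 3
y' = -5 + -4 = -9
Result: (3, -9)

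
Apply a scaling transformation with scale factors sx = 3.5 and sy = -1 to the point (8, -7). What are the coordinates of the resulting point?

Scaling matrix:
[[3.50, 0], [0, -1]]
Result: (8 × 3.5, -7 × -1) = (28, 7)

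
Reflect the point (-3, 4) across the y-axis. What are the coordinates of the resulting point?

Reflection across y-axis: (-3, 4) → (3, 4)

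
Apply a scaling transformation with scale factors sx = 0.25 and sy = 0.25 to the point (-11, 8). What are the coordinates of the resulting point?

Scaling matrix:
[[0.25, 0], [0, 0.25]]
Result: (-11 × 0.25, 8 × 0.25) = (-2.75, 2)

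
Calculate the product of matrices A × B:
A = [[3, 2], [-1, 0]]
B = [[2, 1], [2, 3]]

Matrix multiplication:
C[0][0] = 3×2 + 2×2 = 10
C[0][1] = 3×1 + 2×3 = 9
C[1][0] = -1×2 + 0×2 = -2
C[1][1] = -1×1 + 0×3 = -1
Result: [[10, 9], [-2, -1]]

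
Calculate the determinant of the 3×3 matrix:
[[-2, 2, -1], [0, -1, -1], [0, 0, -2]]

Expansion along first row:
det = -2·det([[-1,-1],[0,-2]]) - 2·det([[0,-1],[0,-2]]) + -1·det([[0,-1],[0,0]])
    = -2·(-1·-2 - -1·0) - 2·(0·-2 - -1·0) + -1·(0·0 - -1·0)
    = -2·2 - 2·0 + -1·0
    = -4 + 0 + 0 = -4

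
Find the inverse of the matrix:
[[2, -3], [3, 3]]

For [[a,b],[c,d]], inverse = (1/det)·[[d,-b],[-c,a]]
det = (2)(3) - (-3)(3) = 6 - -9 = 15
Inverse = (1/15)·[[3, 3], [-3, 2]]
= [[1/5, 1/5], [-1/5, 2/15]]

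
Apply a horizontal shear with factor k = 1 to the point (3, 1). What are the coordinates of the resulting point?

Shear matrix for horizontal shear with factor k = 1:
[[1, 1], [0, 1]]
Result: (3, 1) → (4, 1)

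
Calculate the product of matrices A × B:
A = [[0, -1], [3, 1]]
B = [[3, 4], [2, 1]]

Matrix multiplication:
C[0][0] = 0×3 + -1×2 = -2
C[0][1] = 0×4 + -1×1 = -1
C[1][0] = 3×3 + 1×2 = 11
C[1][1] = 3×4 + 1×1 = 13
Result: [[-2, -1], [11, 13]]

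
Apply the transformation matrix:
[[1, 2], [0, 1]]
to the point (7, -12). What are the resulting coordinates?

Matrix multiplication:
[[1, 2], [0, 1]] × [7, -12]ᵀ
= [(1)(7) + (2)(-12), (0)(7) + (1)(-12)]ᵀ
= [-17, -12]ᵀ
Result: (-17, -12)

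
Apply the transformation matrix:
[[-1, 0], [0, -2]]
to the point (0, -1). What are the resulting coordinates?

Matrix multiplication:
[[-1, 0], [0, -2]] × [0, -1]ᵀ
= [(-1)(0) + (0)(-1), (0)(0) + (-2)(-1)]ᵀ
= [0, 2]ᵀ
Result: (0, 2)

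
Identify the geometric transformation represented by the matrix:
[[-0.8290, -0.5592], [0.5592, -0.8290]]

This matrix represents: rotation by 146° counterclockwise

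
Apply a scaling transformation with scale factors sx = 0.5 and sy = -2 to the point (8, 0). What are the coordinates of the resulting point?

Scaling matrix:
[[0.50, 0], [0, -2]]
Result: (8 × 0.5, 0 × -2) = (4, 0)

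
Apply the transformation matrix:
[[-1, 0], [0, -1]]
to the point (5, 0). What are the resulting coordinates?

Matrix multiplication:
[[-1, 0], [0, -1]] × [5, 0]ᵀ
= [(-1)(5) + (0)(0), (0)(5) + (-1)(0)]ᵀ
= [-5, 0]ᵀ
Result: (-5, 0)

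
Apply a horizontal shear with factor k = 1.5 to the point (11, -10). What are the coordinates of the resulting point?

Shear matrix for horizontal shear with factor k = 1.5:
[[1, 1.50], [0, 1]]
Result: (11, -10) → (-4, -10)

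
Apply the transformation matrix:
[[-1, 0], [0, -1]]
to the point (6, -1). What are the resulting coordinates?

Matrix multiplication:
[[-1, 0], [0, -1]] × [6, -1]ᵀ
= [(-1)(6) + (0)(-1), (0)(6) + (-1)(-1)]ᵀ
= [-6, 1]ᵀ
Result: (-6, 1)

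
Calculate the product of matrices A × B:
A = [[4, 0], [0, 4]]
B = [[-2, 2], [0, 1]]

Matrix multiplication:
C[0][0] = 4×-2 + 0×0 = -8
C[0][1] = 4×2 + 0×1 = 8
C[1][0] = 0×-2 + 4×0 = 0
C[1][1] = 0×2 + 4×1 = 4
Result: [[-8, 8], [0, 4]]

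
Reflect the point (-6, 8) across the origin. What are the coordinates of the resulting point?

Reflection across origin: (-6, 8) → (6, -8)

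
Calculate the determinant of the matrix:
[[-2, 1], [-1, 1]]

For a 2×2 matrix [[a, b], [c, d]], det = ad - bc
det = (-2)(1) - (1)(-1) = -2 - -1 = -1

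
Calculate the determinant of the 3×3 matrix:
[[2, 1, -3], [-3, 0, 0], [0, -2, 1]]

Expansion along first row:
det = 2·det([[0,0],[-2,1]]) - 1·det([[-3,0],[0,1]]) + -3·det([[-3,0],[0,-2]])
    = 2·(0·1 - 0·-2) - 1·(-3·1 - 0·0) + -3·(-3·-2 - 0·0)
    = 2·0 - 1·-3 + -3·6
    = 0 + 3 + -18 = -15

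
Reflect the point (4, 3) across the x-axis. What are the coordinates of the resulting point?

Reflection across x-axis: (4, 3) → (4, -3)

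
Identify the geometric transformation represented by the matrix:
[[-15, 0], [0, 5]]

This matrix represents: non-uniform scaling by sx = -15, sy = 5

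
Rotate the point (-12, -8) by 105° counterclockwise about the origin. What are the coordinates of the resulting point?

Rotation matrix for 105°: [[cos 105°, -sin 105°], [sin 105°, cos 105°]] ≈ [[-0.258819, -0.965926], [0.965926, -0.258819]]
[[-0.258819, -0.965926], [0.965926, -0.258819]] × [-12, -8]ᵀ ≈ [10.8332, -9.5206]ᵀ
Result: (10.8332, -9.5206)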